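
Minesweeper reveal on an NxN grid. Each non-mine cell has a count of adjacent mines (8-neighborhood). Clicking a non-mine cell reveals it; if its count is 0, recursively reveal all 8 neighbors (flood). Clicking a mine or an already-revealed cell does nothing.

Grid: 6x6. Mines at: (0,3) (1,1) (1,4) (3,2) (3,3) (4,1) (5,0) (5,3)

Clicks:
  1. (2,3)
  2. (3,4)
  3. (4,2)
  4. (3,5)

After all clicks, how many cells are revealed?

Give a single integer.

Click 1 (2,3) count=3: revealed 1 new [(2,3)] -> total=1
Click 2 (3,4) count=1: revealed 1 new [(3,4)] -> total=2
Click 3 (4,2) count=4: revealed 1 new [(4,2)] -> total=3
Click 4 (3,5) count=0: revealed 7 new [(2,4) (2,5) (3,5) (4,4) (4,5) (5,4) (5,5)] -> total=10

Answer: 10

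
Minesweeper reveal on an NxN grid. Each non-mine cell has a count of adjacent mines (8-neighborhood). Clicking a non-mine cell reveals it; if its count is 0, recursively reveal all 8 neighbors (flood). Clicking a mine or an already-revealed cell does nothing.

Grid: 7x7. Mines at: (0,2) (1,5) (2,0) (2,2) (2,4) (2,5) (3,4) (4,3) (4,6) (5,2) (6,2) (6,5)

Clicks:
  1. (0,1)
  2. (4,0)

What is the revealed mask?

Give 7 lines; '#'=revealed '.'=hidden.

Click 1 (0,1) count=1: revealed 1 new [(0,1)] -> total=1
Click 2 (4,0) count=0: revealed 8 new [(3,0) (3,1) (4,0) (4,1) (5,0) (5,1) (6,0) (6,1)] -> total=9

Answer: .#.....
.......
.......
##.....
##.....
##.....
##.....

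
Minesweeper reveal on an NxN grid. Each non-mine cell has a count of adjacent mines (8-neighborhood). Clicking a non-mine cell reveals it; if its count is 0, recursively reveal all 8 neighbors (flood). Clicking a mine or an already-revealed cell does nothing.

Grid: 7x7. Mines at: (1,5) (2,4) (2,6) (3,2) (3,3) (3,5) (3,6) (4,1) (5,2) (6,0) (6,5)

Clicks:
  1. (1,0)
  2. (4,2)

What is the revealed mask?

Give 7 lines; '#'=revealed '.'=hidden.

Answer: #####..
#####..
####...
##.....
..#....
.......
.......

Derivation:
Click 1 (1,0) count=0: revealed 16 new [(0,0) (0,1) (0,2) (0,3) (0,4) (1,0) (1,1) (1,2) (1,3) (1,4) (2,0) (2,1) (2,2) (2,3) (3,0) (3,1)] -> total=16
Click 2 (4,2) count=4: revealed 1 new [(4,2)] -> total=17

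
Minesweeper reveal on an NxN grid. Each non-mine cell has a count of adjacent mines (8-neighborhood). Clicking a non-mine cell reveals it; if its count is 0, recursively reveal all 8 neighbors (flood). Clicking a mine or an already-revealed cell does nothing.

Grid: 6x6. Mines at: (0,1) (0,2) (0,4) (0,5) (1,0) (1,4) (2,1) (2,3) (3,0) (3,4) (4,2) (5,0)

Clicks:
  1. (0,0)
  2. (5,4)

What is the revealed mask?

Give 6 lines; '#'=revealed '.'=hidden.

Answer: #.....
......
......
......
...###
...###

Derivation:
Click 1 (0,0) count=2: revealed 1 new [(0,0)] -> total=1
Click 2 (5,4) count=0: revealed 6 new [(4,3) (4,4) (4,5) (5,3) (5,4) (5,5)] -> total=7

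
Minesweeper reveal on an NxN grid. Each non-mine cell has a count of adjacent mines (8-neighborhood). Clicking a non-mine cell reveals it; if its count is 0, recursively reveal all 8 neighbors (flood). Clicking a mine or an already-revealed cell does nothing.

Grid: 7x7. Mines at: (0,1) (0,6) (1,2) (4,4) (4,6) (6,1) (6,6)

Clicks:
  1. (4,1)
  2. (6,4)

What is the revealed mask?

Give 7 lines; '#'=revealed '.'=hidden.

Answer: .......
##.....
####...
####...
####...
######.
..####.

Derivation:
Click 1 (4,1) count=0: revealed 18 new [(1,0) (1,1) (2,0) (2,1) (2,2) (2,3) (3,0) (3,1) (3,2) (3,3) (4,0) (4,1) (4,2) (4,3) (5,0) (5,1) (5,2) (5,3)] -> total=18
Click 2 (6,4) count=0: revealed 6 new [(5,4) (5,5) (6,2) (6,3) (6,4) (6,5)] -> total=24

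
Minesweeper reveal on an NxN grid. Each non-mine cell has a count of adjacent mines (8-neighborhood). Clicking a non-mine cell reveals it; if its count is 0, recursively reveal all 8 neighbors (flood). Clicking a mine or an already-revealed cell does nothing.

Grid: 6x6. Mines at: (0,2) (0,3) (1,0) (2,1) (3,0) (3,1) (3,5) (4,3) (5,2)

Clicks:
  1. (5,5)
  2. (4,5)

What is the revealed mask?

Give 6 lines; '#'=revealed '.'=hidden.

Answer: ......
......
......
......
....##
....##

Derivation:
Click 1 (5,5) count=0: revealed 4 new [(4,4) (4,5) (5,4) (5,5)] -> total=4
Click 2 (4,5) count=1: revealed 0 new [(none)] -> total=4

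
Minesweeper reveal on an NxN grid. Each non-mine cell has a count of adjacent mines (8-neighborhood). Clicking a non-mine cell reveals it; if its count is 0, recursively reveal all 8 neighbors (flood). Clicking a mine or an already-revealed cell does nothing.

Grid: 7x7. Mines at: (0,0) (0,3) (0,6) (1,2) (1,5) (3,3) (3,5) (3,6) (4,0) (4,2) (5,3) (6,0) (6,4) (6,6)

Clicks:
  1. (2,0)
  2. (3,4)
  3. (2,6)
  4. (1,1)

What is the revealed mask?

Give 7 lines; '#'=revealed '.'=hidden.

Answer: .......
##.....
##....#
##..#..
.......
.......
.......

Derivation:
Click 1 (2,0) count=0: revealed 6 new [(1,0) (1,1) (2,0) (2,1) (3,0) (3,1)] -> total=6
Click 2 (3,4) count=2: revealed 1 new [(3,4)] -> total=7
Click 3 (2,6) count=3: revealed 1 new [(2,6)] -> total=8
Click 4 (1,1) count=2: revealed 0 new [(none)] -> total=8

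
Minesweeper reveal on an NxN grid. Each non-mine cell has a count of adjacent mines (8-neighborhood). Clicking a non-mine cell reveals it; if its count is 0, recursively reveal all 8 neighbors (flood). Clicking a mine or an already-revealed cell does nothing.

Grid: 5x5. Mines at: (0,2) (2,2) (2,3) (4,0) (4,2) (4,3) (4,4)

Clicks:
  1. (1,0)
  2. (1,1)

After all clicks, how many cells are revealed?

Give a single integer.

Click 1 (1,0) count=0: revealed 8 new [(0,0) (0,1) (1,0) (1,1) (2,0) (2,1) (3,0) (3,1)] -> total=8
Click 2 (1,1) count=2: revealed 0 new [(none)] -> total=8

Answer: 8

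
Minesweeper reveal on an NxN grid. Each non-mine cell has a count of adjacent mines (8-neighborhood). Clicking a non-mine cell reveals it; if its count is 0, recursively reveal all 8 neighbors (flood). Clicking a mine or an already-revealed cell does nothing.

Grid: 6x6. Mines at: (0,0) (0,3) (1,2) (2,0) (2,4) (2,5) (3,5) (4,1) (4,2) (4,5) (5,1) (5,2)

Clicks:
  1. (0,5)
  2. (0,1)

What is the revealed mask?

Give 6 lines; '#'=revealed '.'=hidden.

Answer: .#..##
....##
......
......
......
......

Derivation:
Click 1 (0,5) count=0: revealed 4 new [(0,4) (0,5) (1,4) (1,5)] -> total=4
Click 2 (0,1) count=2: revealed 1 new [(0,1)] -> total=5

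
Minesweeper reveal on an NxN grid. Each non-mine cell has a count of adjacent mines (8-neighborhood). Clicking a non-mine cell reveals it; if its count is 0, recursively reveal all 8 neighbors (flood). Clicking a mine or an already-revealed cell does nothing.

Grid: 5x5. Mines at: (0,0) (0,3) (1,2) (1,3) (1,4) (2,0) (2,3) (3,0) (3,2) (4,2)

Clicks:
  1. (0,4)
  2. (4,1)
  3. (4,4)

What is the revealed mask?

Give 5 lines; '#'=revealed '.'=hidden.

Click 1 (0,4) count=3: revealed 1 new [(0,4)] -> total=1
Click 2 (4,1) count=3: revealed 1 new [(4,1)] -> total=2
Click 3 (4,4) count=0: revealed 4 new [(3,3) (3,4) (4,3) (4,4)] -> total=6

Answer: ....#
.....
.....
...##
.#.##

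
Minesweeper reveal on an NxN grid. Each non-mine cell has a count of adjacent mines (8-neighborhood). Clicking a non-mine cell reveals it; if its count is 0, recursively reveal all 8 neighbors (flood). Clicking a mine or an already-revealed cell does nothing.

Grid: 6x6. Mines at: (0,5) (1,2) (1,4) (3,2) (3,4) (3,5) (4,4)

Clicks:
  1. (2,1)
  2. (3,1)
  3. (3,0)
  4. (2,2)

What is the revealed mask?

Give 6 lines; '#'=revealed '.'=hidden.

Answer: ##....
##....
###...
##....
####..
####..

Derivation:
Click 1 (2,1) count=2: revealed 1 new [(2,1)] -> total=1
Click 2 (3,1) count=1: revealed 1 new [(3,1)] -> total=2
Click 3 (3,0) count=0: revealed 14 new [(0,0) (0,1) (1,0) (1,1) (2,0) (3,0) (4,0) (4,1) (4,2) (4,3) (5,0) (5,1) (5,2) (5,3)] -> total=16
Click 4 (2,2) count=2: revealed 1 new [(2,2)] -> total=17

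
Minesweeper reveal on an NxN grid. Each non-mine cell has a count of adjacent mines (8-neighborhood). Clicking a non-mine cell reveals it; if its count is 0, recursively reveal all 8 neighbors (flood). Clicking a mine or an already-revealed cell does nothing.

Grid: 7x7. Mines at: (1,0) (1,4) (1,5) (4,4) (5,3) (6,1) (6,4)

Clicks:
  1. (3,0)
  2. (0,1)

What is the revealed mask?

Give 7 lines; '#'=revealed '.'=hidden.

Answer: .###...
.###...
####...
####...
####...
###....
.......

Derivation:
Click 1 (3,0) count=0: revealed 21 new [(0,1) (0,2) (0,3) (1,1) (1,2) (1,3) (2,0) (2,1) (2,2) (2,3) (3,0) (3,1) (3,2) (3,3) (4,0) (4,1) (4,2) (4,3) (5,0) (5,1) (5,2)] -> total=21
Click 2 (0,1) count=1: revealed 0 new [(none)] -> total=21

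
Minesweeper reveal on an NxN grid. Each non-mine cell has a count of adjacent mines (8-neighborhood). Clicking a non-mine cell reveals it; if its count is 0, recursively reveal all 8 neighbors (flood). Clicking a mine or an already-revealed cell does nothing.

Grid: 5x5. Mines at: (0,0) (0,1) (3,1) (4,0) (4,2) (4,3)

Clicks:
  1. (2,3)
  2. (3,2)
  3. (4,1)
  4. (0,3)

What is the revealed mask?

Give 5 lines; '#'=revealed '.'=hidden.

Answer: ..###
..###
..###
..###
.#...

Derivation:
Click 1 (2,3) count=0: revealed 12 new [(0,2) (0,3) (0,4) (1,2) (1,3) (1,4) (2,2) (2,3) (2,4) (3,2) (3,3) (3,4)] -> total=12
Click 2 (3,2) count=3: revealed 0 new [(none)] -> total=12
Click 3 (4,1) count=3: revealed 1 new [(4,1)] -> total=13
Click 4 (0,3) count=0: revealed 0 new [(none)] -> total=13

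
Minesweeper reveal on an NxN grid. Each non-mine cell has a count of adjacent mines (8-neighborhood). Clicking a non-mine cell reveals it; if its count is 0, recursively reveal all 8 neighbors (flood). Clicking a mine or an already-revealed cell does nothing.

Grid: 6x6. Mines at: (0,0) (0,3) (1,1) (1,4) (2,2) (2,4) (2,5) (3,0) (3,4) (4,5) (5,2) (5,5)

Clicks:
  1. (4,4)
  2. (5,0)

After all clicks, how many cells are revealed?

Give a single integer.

Click 1 (4,4) count=3: revealed 1 new [(4,4)] -> total=1
Click 2 (5,0) count=0: revealed 4 new [(4,0) (4,1) (5,0) (5,1)] -> total=5

Answer: 5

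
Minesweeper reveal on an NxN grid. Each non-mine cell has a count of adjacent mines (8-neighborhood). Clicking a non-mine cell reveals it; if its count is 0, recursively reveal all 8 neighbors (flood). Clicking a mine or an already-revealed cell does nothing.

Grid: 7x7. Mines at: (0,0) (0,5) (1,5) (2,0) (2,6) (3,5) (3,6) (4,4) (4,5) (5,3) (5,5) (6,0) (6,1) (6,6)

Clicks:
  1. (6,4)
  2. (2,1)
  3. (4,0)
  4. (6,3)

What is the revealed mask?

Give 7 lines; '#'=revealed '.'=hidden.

Click 1 (6,4) count=2: revealed 1 new [(6,4)] -> total=1
Click 2 (2,1) count=1: revealed 1 new [(2,1)] -> total=2
Click 3 (4,0) count=0: revealed 23 new [(0,1) (0,2) (0,3) (0,4) (1,1) (1,2) (1,3) (1,4) (2,2) (2,3) (2,4) (3,0) (3,1) (3,2) (3,3) (3,4) (4,0) (4,1) (4,2) (4,3) (5,0) (5,1) (5,2)] -> total=25
Click 4 (6,3) count=1: revealed 1 new [(6,3)] -> total=26

Answer: .####..
.####..
.####..
#####..
####...
###....
...##..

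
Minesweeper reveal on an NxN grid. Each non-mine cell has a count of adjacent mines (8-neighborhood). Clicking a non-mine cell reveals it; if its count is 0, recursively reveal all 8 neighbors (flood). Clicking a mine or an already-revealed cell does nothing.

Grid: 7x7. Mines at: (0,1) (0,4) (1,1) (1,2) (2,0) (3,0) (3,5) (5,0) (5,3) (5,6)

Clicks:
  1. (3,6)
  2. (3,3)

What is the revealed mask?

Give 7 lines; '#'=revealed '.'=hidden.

Click 1 (3,6) count=1: revealed 1 new [(3,6)] -> total=1
Click 2 (3,3) count=0: revealed 12 new [(2,1) (2,2) (2,3) (2,4) (3,1) (3,2) (3,3) (3,4) (4,1) (4,2) (4,3) (4,4)] -> total=13

Answer: .......
.......
.####..
.####.#
.####..
.......
.......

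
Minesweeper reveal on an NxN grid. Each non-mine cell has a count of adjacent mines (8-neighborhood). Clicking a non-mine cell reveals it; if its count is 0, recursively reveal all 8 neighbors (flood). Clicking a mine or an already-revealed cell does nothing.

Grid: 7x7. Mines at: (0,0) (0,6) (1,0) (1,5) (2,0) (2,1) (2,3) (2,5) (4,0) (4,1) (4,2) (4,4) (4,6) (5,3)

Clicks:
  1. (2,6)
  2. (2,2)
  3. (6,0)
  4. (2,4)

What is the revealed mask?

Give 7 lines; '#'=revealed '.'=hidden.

Click 1 (2,6) count=2: revealed 1 new [(2,6)] -> total=1
Click 2 (2,2) count=2: revealed 1 new [(2,2)] -> total=2
Click 3 (6,0) count=0: revealed 6 new [(5,0) (5,1) (5,2) (6,0) (6,1) (6,2)] -> total=8
Click 4 (2,4) count=3: revealed 1 new [(2,4)] -> total=9

Answer: .......
.......
..#.#.#
.......
.......
###....
###....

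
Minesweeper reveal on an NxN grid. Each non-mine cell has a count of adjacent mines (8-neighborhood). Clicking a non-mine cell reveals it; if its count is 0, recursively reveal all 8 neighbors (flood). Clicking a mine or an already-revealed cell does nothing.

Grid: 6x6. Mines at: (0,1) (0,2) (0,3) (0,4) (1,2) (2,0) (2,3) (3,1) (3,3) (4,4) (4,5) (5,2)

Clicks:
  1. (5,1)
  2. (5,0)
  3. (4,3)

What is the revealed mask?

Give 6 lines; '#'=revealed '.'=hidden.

Click 1 (5,1) count=1: revealed 1 new [(5,1)] -> total=1
Click 2 (5,0) count=0: revealed 3 new [(4,0) (4,1) (5,0)] -> total=4
Click 3 (4,3) count=3: revealed 1 new [(4,3)] -> total=5

Answer: ......
......
......
......
##.#..
##....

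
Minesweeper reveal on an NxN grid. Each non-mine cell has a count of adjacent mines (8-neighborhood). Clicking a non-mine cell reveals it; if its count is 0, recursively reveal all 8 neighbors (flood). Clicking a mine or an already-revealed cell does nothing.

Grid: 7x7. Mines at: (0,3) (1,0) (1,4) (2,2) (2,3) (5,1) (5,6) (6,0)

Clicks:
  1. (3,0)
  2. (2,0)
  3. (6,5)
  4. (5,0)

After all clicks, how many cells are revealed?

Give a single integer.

Answer: 8

Derivation:
Click 1 (3,0) count=0: revealed 6 new [(2,0) (2,1) (3,0) (3,1) (4,0) (4,1)] -> total=6
Click 2 (2,0) count=1: revealed 0 new [(none)] -> total=6
Click 3 (6,5) count=1: revealed 1 new [(6,5)] -> total=7
Click 4 (5,0) count=2: revealed 1 new [(5,0)] -> total=8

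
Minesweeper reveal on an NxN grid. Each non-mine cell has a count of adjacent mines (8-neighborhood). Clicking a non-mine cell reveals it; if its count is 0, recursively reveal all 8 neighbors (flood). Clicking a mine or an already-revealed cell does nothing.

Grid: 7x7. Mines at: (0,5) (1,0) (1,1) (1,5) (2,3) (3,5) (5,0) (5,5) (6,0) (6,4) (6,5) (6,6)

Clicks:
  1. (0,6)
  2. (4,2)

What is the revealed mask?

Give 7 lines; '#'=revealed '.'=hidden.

Answer: ......#
.......
###....
#####..
#####..
.####..
.###...

Derivation:
Click 1 (0,6) count=2: revealed 1 new [(0,6)] -> total=1
Click 2 (4,2) count=0: revealed 20 new [(2,0) (2,1) (2,2) (3,0) (3,1) (3,2) (3,3) (3,4) (4,0) (4,1) (4,2) (4,3) (4,4) (5,1) (5,2) (5,3) (5,4) (6,1) (6,2) (6,3)] -> total=21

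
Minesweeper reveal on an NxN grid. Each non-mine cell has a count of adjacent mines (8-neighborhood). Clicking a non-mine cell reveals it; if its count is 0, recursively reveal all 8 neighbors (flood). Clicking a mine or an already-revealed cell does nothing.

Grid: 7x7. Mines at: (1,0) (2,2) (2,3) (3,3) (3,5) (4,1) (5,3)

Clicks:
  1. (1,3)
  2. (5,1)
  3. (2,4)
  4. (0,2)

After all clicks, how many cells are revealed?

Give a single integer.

Click 1 (1,3) count=2: revealed 1 new [(1,3)] -> total=1
Click 2 (5,1) count=1: revealed 1 new [(5,1)] -> total=2
Click 3 (2,4) count=3: revealed 1 new [(2,4)] -> total=3
Click 4 (0,2) count=0: revealed 13 new [(0,1) (0,2) (0,3) (0,4) (0,5) (0,6) (1,1) (1,2) (1,4) (1,5) (1,6) (2,5) (2,6)] -> total=16

Answer: 16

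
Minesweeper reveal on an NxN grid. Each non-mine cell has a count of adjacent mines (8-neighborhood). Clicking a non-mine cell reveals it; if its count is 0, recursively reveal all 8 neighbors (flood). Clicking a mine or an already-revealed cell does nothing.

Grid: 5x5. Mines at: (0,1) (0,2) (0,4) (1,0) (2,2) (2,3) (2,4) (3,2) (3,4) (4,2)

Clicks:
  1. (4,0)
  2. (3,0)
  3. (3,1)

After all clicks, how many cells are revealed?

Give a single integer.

Click 1 (4,0) count=0: revealed 6 new [(2,0) (2,1) (3,0) (3,1) (4,0) (4,1)] -> total=6
Click 2 (3,0) count=0: revealed 0 new [(none)] -> total=6
Click 3 (3,1) count=3: revealed 0 new [(none)] -> total=6

Answer: 6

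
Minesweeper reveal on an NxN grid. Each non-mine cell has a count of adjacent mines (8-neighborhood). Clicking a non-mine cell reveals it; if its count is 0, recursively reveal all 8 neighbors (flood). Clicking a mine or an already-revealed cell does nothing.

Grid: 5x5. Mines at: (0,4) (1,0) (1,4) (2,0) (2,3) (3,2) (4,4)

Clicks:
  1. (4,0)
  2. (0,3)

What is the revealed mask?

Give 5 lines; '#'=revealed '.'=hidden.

Answer: ...#.
.....
.....
##...
##...

Derivation:
Click 1 (4,0) count=0: revealed 4 new [(3,0) (3,1) (4,0) (4,1)] -> total=4
Click 2 (0,3) count=2: revealed 1 new [(0,3)] -> total=5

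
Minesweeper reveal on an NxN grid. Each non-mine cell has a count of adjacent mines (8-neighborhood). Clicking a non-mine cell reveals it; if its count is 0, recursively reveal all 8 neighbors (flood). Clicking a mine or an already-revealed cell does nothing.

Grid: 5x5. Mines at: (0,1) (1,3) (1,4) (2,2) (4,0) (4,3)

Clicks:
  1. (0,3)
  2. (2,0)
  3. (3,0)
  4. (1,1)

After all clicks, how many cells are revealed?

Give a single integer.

Click 1 (0,3) count=2: revealed 1 new [(0,3)] -> total=1
Click 2 (2,0) count=0: revealed 6 new [(1,0) (1,1) (2,0) (2,1) (3,0) (3,1)] -> total=7
Click 3 (3,0) count=1: revealed 0 new [(none)] -> total=7
Click 4 (1,1) count=2: revealed 0 new [(none)] -> total=7

Answer: 7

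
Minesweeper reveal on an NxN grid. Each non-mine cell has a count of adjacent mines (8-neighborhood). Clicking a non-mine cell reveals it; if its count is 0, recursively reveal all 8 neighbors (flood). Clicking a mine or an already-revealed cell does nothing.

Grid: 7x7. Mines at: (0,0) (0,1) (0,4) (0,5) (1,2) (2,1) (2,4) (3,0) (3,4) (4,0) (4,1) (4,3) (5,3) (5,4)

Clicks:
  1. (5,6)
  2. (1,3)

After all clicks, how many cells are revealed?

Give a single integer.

Answer: 13

Derivation:
Click 1 (5,6) count=0: revealed 12 new [(1,5) (1,6) (2,5) (2,6) (3,5) (3,6) (4,5) (4,6) (5,5) (5,6) (6,5) (6,6)] -> total=12
Click 2 (1,3) count=3: revealed 1 new [(1,3)] -> total=13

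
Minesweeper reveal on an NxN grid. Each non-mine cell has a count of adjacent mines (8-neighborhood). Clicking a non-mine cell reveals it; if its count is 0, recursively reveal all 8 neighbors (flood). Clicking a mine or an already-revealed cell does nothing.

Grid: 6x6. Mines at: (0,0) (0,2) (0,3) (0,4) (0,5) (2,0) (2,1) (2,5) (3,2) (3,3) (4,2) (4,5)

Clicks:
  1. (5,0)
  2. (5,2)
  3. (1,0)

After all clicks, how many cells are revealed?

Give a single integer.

Click 1 (5,0) count=0: revealed 6 new [(3,0) (3,1) (4,0) (4,1) (5,0) (5,1)] -> total=6
Click 2 (5,2) count=1: revealed 1 new [(5,2)] -> total=7
Click 3 (1,0) count=3: revealed 1 new [(1,0)] -> total=8

Answer: 8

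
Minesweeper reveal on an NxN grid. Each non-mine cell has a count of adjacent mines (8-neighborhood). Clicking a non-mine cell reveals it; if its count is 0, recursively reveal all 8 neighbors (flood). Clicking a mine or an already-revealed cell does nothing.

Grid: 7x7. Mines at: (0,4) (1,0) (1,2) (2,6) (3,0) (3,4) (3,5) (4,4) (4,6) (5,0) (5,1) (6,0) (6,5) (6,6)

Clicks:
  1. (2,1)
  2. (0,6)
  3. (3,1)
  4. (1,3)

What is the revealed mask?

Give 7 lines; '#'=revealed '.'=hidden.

Answer: .....##
...#.##
.#.....
.#.....
.......
.......
.......

Derivation:
Click 1 (2,1) count=3: revealed 1 new [(2,1)] -> total=1
Click 2 (0,6) count=0: revealed 4 new [(0,5) (0,6) (1,5) (1,6)] -> total=5
Click 3 (3,1) count=1: revealed 1 new [(3,1)] -> total=6
Click 4 (1,3) count=2: revealed 1 new [(1,3)] -> total=7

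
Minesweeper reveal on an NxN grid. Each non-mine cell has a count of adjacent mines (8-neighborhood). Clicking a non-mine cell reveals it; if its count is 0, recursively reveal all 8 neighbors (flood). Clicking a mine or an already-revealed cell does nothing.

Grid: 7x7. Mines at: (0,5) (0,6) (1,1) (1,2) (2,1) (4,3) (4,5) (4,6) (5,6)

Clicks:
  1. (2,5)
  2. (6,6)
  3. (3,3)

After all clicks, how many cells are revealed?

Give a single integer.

Answer: 13

Derivation:
Click 1 (2,5) count=0: revealed 12 new [(1,3) (1,4) (1,5) (1,6) (2,3) (2,4) (2,5) (2,6) (3,3) (3,4) (3,5) (3,6)] -> total=12
Click 2 (6,6) count=1: revealed 1 new [(6,6)] -> total=13
Click 3 (3,3) count=1: revealed 0 new [(none)] -> total=13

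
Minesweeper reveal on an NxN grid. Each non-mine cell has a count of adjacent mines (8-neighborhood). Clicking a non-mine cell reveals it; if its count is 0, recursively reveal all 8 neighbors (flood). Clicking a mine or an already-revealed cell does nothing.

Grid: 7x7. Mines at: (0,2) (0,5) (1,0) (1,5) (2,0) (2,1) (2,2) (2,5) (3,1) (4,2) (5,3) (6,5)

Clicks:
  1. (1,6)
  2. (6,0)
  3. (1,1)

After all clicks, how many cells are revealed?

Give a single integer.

Answer: 10

Derivation:
Click 1 (1,6) count=3: revealed 1 new [(1,6)] -> total=1
Click 2 (6,0) count=0: revealed 8 new [(4,0) (4,1) (5,0) (5,1) (5,2) (6,0) (6,1) (6,2)] -> total=9
Click 3 (1,1) count=5: revealed 1 new [(1,1)] -> total=10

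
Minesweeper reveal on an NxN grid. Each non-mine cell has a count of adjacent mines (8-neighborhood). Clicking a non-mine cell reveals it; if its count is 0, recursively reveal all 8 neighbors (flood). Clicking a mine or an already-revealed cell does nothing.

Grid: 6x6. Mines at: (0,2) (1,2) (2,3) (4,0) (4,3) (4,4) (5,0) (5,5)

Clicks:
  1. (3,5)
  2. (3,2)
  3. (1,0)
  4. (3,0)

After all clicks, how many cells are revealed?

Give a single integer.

Click 1 (3,5) count=1: revealed 1 new [(3,5)] -> total=1
Click 2 (3,2) count=2: revealed 1 new [(3,2)] -> total=2
Click 3 (1,0) count=0: revealed 8 new [(0,0) (0,1) (1,0) (1,1) (2,0) (2,1) (3,0) (3,1)] -> total=10
Click 4 (3,0) count=1: revealed 0 new [(none)] -> total=10

Answer: 10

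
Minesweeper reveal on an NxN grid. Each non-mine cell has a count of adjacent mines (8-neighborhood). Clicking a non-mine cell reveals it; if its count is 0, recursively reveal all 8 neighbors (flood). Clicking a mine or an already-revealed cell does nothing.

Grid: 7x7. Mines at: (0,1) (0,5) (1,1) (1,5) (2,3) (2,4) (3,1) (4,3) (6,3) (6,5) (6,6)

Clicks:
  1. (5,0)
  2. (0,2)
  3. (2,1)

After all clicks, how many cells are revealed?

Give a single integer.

Click 1 (5,0) count=0: revealed 9 new [(4,0) (4,1) (4,2) (5,0) (5,1) (5,2) (6,0) (6,1) (6,2)] -> total=9
Click 2 (0,2) count=2: revealed 1 new [(0,2)] -> total=10
Click 3 (2,1) count=2: revealed 1 new [(2,1)] -> total=11

Answer: 11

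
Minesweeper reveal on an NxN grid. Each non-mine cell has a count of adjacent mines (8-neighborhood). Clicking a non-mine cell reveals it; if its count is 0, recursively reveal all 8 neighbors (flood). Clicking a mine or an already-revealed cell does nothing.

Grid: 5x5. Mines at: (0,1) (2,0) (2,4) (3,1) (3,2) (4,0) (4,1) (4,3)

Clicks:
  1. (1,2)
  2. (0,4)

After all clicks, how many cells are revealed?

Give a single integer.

Click 1 (1,2) count=1: revealed 1 new [(1,2)] -> total=1
Click 2 (0,4) count=0: revealed 5 new [(0,2) (0,3) (0,4) (1,3) (1,4)] -> total=6

Answer: 6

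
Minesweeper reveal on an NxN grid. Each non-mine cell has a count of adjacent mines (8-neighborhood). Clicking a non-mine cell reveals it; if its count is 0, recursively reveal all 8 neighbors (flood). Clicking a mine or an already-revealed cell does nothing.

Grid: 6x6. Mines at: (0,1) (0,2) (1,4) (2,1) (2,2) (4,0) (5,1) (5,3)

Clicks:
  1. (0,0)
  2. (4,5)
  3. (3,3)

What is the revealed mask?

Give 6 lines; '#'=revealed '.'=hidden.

Click 1 (0,0) count=1: revealed 1 new [(0,0)] -> total=1
Click 2 (4,5) count=0: revealed 11 new [(2,3) (2,4) (2,5) (3,3) (3,4) (3,5) (4,3) (4,4) (4,5) (5,4) (5,5)] -> total=12
Click 3 (3,3) count=1: revealed 0 new [(none)] -> total=12

Answer: #.....
......
...###
...###
...###
....##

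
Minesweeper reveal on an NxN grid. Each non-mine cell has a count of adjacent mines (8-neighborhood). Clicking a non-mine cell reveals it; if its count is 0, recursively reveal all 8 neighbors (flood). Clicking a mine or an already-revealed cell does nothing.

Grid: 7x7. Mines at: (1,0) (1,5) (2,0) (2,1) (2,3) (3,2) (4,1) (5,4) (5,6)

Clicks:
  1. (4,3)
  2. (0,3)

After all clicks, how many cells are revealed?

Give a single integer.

Click 1 (4,3) count=2: revealed 1 new [(4,3)] -> total=1
Click 2 (0,3) count=0: revealed 8 new [(0,1) (0,2) (0,3) (0,4) (1,1) (1,2) (1,3) (1,4)] -> total=9

Answer: 9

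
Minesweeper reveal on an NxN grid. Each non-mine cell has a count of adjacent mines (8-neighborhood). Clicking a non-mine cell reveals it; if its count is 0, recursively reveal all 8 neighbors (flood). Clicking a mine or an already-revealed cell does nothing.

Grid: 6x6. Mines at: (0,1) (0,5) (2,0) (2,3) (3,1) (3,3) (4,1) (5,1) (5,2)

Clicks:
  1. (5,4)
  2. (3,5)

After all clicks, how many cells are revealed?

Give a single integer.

Answer: 12

Derivation:
Click 1 (5,4) count=0: revealed 12 new [(1,4) (1,5) (2,4) (2,5) (3,4) (3,5) (4,3) (4,4) (4,5) (5,3) (5,4) (5,5)] -> total=12
Click 2 (3,5) count=0: revealed 0 new [(none)] -> total=12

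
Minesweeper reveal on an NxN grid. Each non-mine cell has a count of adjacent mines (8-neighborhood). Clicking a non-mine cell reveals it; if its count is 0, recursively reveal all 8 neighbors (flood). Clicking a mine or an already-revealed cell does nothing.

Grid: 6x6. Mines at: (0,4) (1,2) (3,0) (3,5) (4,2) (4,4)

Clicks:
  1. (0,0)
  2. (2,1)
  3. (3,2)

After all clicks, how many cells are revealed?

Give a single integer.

Click 1 (0,0) count=0: revealed 6 new [(0,0) (0,1) (1,0) (1,1) (2,0) (2,1)] -> total=6
Click 2 (2,1) count=2: revealed 0 new [(none)] -> total=6
Click 3 (3,2) count=1: revealed 1 new [(3,2)] -> total=7

Answer: 7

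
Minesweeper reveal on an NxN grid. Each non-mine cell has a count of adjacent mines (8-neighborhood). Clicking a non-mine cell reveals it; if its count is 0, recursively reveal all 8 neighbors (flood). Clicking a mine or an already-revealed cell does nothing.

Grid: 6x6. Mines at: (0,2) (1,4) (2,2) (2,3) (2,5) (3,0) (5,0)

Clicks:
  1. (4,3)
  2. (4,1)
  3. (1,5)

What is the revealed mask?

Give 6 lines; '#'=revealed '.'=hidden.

Answer: ......
.....#
......
.#####
.#####
.#####

Derivation:
Click 1 (4,3) count=0: revealed 15 new [(3,1) (3,2) (3,3) (3,4) (3,5) (4,1) (4,2) (4,3) (4,4) (4,5) (5,1) (5,2) (5,3) (5,4) (5,5)] -> total=15
Click 2 (4,1) count=2: revealed 0 new [(none)] -> total=15
Click 3 (1,5) count=2: revealed 1 new [(1,5)] -> total=16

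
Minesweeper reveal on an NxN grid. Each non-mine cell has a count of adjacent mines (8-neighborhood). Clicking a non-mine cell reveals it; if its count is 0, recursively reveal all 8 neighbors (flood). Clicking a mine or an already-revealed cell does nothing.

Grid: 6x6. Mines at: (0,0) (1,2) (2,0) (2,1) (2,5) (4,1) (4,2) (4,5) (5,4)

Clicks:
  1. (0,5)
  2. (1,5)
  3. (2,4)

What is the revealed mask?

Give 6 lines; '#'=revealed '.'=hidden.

Answer: ...###
...###
....#.
......
......
......

Derivation:
Click 1 (0,5) count=0: revealed 6 new [(0,3) (0,4) (0,5) (1,3) (1,4) (1,5)] -> total=6
Click 2 (1,5) count=1: revealed 0 new [(none)] -> total=6
Click 3 (2,4) count=1: revealed 1 new [(2,4)] -> total=7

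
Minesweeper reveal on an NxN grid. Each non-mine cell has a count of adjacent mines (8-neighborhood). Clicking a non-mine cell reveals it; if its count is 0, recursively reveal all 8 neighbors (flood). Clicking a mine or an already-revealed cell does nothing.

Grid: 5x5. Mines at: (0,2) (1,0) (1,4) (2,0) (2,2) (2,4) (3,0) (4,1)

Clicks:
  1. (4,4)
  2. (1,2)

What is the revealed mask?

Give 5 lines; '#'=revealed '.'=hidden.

Answer: .....
..#..
.....
..###
..###

Derivation:
Click 1 (4,4) count=0: revealed 6 new [(3,2) (3,3) (3,4) (4,2) (4,3) (4,4)] -> total=6
Click 2 (1,2) count=2: revealed 1 new [(1,2)] -> total=7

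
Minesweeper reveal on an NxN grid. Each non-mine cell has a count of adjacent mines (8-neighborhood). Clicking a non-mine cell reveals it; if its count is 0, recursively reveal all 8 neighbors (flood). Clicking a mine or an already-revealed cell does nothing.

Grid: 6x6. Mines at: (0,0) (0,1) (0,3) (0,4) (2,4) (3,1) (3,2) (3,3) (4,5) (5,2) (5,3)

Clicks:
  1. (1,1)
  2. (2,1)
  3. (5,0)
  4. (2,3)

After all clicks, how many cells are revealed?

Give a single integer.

Click 1 (1,1) count=2: revealed 1 new [(1,1)] -> total=1
Click 2 (2,1) count=2: revealed 1 new [(2,1)] -> total=2
Click 3 (5,0) count=0: revealed 4 new [(4,0) (4,1) (5,0) (5,1)] -> total=6
Click 4 (2,3) count=3: revealed 1 new [(2,3)] -> total=7

Answer: 7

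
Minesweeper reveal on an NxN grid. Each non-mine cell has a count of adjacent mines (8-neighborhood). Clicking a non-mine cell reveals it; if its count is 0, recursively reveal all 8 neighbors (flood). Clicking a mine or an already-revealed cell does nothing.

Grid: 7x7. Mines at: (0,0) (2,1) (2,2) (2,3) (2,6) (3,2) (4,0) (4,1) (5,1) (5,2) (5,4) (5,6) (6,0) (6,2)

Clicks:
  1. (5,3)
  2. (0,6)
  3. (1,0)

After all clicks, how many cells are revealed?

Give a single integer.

Answer: 14

Derivation:
Click 1 (5,3) count=3: revealed 1 new [(5,3)] -> total=1
Click 2 (0,6) count=0: revealed 12 new [(0,1) (0,2) (0,3) (0,4) (0,5) (0,6) (1,1) (1,2) (1,3) (1,4) (1,5) (1,6)] -> total=13
Click 3 (1,0) count=2: revealed 1 new [(1,0)] -> total=14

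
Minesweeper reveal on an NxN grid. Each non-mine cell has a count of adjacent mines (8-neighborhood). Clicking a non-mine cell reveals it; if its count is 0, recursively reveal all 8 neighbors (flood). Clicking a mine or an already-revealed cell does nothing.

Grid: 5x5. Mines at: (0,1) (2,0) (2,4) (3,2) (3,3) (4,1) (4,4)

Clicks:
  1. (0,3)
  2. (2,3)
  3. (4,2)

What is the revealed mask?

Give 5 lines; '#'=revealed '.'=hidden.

Click 1 (0,3) count=0: revealed 6 new [(0,2) (0,3) (0,4) (1,2) (1,3) (1,4)] -> total=6
Click 2 (2,3) count=3: revealed 1 new [(2,3)] -> total=7
Click 3 (4,2) count=3: revealed 1 new [(4,2)] -> total=8

Answer: ..###
..###
...#.
.....
..#..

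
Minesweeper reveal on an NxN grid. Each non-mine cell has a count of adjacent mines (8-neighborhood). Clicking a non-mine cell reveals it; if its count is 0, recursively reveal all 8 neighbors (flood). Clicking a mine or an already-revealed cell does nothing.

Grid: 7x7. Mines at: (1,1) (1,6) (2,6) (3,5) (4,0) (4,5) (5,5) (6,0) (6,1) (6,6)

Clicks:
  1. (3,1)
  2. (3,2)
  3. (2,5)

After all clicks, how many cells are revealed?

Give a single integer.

Click 1 (3,1) count=1: revealed 1 new [(3,1)] -> total=1
Click 2 (3,2) count=0: revealed 27 new [(0,2) (0,3) (0,4) (0,5) (1,2) (1,3) (1,4) (1,5) (2,1) (2,2) (2,3) (2,4) (2,5) (3,2) (3,3) (3,4) (4,1) (4,2) (4,3) (4,4) (5,1) (5,2) (5,3) (5,4) (6,2) (6,3) (6,4)] -> total=28
Click 3 (2,5) count=3: revealed 0 new [(none)] -> total=28

Answer: 28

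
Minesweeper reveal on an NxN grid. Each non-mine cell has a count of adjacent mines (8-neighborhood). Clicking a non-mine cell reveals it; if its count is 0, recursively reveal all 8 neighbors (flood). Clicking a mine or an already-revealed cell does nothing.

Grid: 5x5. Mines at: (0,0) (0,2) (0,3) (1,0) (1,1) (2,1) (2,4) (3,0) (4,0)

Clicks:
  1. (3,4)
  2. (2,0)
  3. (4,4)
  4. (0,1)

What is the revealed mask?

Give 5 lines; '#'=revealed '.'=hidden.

Answer: .#...
.....
#....
.####
.####

Derivation:
Click 1 (3,4) count=1: revealed 1 new [(3,4)] -> total=1
Click 2 (2,0) count=4: revealed 1 new [(2,0)] -> total=2
Click 3 (4,4) count=0: revealed 7 new [(3,1) (3,2) (3,3) (4,1) (4,2) (4,3) (4,4)] -> total=9
Click 4 (0,1) count=4: revealed 1 new [(0,1)] -> total=10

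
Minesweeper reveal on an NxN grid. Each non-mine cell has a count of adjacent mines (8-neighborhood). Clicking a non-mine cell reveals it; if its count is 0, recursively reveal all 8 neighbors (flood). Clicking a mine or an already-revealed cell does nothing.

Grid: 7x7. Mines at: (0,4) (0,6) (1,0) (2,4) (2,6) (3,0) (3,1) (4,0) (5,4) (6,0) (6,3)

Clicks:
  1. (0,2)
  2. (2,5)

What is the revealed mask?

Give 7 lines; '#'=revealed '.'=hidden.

Click 1 (0,2) count=0: revealed 9 new [(0,1) (0,2) (0,3) (1,1) (1,2) (1,3) (2,1) (2,2) (2,3)] -> total=9
Click 2 (2,5) count=2: revealed 1 new [(2,5)] -> total=10

Answer: .###...
.###...
.###.#.
.......
.......
.......
.......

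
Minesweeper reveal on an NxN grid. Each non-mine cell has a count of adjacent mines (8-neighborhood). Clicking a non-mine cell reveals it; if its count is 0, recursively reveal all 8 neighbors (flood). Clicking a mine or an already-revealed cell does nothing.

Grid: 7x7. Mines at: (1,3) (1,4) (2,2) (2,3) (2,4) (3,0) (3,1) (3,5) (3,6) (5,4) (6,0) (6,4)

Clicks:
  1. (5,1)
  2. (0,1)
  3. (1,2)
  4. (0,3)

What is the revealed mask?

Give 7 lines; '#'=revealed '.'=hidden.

Answer: ####...
###....
##.....
.......
.......
.#.....
.......

Derivation:
Click 1 (5,1) count=1: revealed 1 new [(5,1)] -> total=1
Click 2 (0,1) count=0: revealed 8 new [(0,0) (0,1) (0,2) (1,0) (1,1) (1,2) (2,0) (2,1)] -> total=9
Click 3 (1,2) count=3: revealed 0 new [(none)] -> total=9
Click 4 (0,3) count=2: revealed 1 new [(0,3)] -> total=10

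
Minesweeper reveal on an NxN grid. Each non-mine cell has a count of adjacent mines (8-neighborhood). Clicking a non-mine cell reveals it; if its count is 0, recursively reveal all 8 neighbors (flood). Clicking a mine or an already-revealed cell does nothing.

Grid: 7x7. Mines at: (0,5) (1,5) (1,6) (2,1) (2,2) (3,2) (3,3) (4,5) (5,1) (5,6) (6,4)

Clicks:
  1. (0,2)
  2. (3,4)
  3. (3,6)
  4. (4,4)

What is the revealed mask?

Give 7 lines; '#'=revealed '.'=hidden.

Click 1 (0,2) count=0: revealed 10 new [(0,0) (0,1) (0,2) (0,3) (0,4) (1,0) (1,1) (1,2) (1,3) (1,4)] -> total=10
Click 2 (3,4) count=2: revealed 1 new [(3,4)] -> total=11
Click 3 (3,6) count=1: revealed 1 new [(3,6)] -> total=12
Click 4 (4,4) count=2: revealed 1 new [(4,4)] -> total=13

Answer: #####..
#####..
.......
....#.#
....#..
.......
.......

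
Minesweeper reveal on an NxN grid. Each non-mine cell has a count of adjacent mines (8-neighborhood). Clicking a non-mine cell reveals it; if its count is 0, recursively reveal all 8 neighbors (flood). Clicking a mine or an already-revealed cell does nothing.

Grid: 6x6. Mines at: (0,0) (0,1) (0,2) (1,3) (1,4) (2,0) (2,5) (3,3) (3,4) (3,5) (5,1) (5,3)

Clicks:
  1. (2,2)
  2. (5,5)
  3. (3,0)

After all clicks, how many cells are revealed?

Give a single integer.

Click 1 (2,2) count=2: revealed 1 new [(2,2)] -> total=1
Click 2 (5,5) count=0: revealed 4 new [(4,4) (4,5) (5,4) (5,5)] -> total=5
Click 3 (3,0) count=1: revealed 1 new [(3,0)] -> total=6

Answer: 6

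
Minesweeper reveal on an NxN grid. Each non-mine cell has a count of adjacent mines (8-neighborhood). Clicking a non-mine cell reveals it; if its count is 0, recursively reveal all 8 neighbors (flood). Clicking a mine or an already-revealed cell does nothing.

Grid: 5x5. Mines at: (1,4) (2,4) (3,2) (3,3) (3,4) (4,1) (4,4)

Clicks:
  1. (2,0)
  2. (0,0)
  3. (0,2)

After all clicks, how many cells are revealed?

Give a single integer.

Click 1 (2,0) count=0: revealed 14 new [(0,0) (0,1) (0,2) (0,3) (1,0) (1,1) (1,2) (1,3) (2,0) (2,1) (2,2) (2,3) (3,0) (3,1)] -> total=14
Click 2 (0,0) count=0: revealed 0 new [(none)] -> total=14
Click 3 (0,2) count=0: revealed 0 new [(none)] -> total=14

Answer: 14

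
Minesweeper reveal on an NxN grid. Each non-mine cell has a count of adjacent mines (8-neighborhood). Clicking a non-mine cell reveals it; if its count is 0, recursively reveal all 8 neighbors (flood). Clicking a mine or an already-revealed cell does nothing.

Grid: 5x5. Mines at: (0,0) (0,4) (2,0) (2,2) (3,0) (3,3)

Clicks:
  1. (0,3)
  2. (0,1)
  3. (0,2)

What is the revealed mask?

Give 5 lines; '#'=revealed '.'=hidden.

Answer: .###.
.###.
.....
.....
.....

Derivation:
Click 1 (0,3) count=1: revealed 1 new [(0,3)] -> total=1
Click 2 (0,1) count=1: revealed 1 new [(0,1)] -> total=2
Click 3 (0,2) count=0: revealed 4 new [(0,2) (1,1) (1,2) (1,3)] -> total=6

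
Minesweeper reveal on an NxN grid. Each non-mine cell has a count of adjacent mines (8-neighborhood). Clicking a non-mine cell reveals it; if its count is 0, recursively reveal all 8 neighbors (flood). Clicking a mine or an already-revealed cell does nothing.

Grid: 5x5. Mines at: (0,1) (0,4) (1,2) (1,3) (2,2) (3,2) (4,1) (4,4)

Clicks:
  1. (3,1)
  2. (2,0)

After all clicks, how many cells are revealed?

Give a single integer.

Click 1 (3,1) count=3: revealed 1 new [(3,1)] -> total=1
Click 2 (2,0) count=0: revealed 5 new [(1,0) (1,1) (2,0) (2,1) (3,0)] -> total=6

Answer: 6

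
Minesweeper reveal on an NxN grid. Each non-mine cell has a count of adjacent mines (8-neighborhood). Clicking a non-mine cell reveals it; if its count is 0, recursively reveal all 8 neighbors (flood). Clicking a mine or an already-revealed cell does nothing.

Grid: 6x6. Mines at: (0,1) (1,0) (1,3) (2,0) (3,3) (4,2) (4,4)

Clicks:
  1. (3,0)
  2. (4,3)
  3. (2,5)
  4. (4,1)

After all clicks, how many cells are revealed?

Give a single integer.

Click 1 (3,0) count=1: revealed 1 new [(3,0)] -> total=1
Click 2 (4,3) count=3: revealed 1 new [(4,3)] -> total=2
Click 3 (2,5) count=0: revealed 8 new [(0,4) (0,5) (1,4) (1,5) (2,4) (2,5) (3,4) (3,5)] -> total=10
Click 4 (4,1) count=1: revealed 1 new [(4,1)] -> total=11

Answer: 11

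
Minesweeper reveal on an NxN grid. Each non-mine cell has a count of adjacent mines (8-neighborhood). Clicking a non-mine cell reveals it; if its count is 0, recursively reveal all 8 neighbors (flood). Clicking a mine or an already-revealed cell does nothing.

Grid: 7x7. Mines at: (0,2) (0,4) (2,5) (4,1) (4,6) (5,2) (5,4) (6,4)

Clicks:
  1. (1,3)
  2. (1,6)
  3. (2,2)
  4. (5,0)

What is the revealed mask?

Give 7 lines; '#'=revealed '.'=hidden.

Click 1 (1,3) count=2: revealed 1 new [(1,3)] -> total=1
Click 2 (1,6) count=1: revealed 1 new [(1,6)] -> total=2
Click 3 (2,2) count=0: revealed 19 new [(0,0) (0,1) (1,0) (1,1) (1,2) (1,4) (2,0) (2,1) (2,2) (2,3) (2,4) (3,0) (3,1) (3,2) (3,3) (3,4) (4,2) (4,3) (4,4)] -> total=21
Click 4 (5,0) count=1: revealed 1 new [(5,0)] -> total=22

Answer: ##.....
#####.#
#####..
#####..
..###..
#......
.......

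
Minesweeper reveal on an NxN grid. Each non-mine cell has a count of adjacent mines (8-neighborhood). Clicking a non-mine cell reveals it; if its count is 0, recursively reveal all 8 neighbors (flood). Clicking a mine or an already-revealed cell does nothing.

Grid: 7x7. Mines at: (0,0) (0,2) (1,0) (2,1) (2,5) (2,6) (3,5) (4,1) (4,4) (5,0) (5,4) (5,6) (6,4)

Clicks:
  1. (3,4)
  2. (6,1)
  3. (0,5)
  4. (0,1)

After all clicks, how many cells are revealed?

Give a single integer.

Answer: 11

Derivation:
Click 1 (3,4) count=3: revealed 1 new [(3,4)] -> total=1
Click 2 (6,1) count=1: revealed 1 new [(6,1)] -> total=2
Click 3 (0,5) count=0: revealed 8 new [(0,3) (0,4) (0,5) (0,6) (1,3) (1,4) (1,5) (1,6)] -> total=10
Click 4 (0,1) count=3: revealed 1 new [(0,1)] -> total=11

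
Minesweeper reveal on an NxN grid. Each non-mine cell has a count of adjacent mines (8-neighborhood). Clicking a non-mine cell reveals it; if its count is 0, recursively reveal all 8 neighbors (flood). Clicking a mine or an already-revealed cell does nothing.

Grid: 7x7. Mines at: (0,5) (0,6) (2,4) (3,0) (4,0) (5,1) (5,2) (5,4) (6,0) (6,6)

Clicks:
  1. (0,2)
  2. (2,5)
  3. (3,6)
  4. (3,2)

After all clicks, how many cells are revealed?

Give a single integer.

Click 1 (0,2) count=0: revealed 20 new [(0,0) (0,1) (0,2) (0,3) (0,4) (1,0) (1,1) (1,2) (1,3) (1,4) (2,0) (2,1) (2,2) (2,3) (3,1) (3,2) (3,3) (4,1) (4,2) (4,3)] -> total=20
Click 2 (2,5) count=1: revealed 1 new [(2,5)] -> total=21
Click 3 (3,6) count=0: revealed 9 new [(1,5) (1,6) (2,6) (3,5) (3,6) (4,5) (4,6) (5,5) (5,6)] -> total=30
Click 4 (3,2) count=0: revealed 0 new [(none)] -> total=30

Answer: 30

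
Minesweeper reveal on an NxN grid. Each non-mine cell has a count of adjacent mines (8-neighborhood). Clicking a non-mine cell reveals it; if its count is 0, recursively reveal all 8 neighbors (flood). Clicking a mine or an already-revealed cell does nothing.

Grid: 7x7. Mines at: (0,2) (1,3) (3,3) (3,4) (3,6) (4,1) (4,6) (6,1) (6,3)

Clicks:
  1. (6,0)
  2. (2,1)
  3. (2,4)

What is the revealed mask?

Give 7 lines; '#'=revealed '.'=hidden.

Answer: ##.....
###....
###.#..
###....
.......
.......
#......

Derivation:
Click 1 (6,0) count=1: revealed 1 new [(6,0)] -> total=1
Click 2 (2,1) count=0: revealed 11 new [(0,0) (0,1) (1,0) (1,1) (1,2) (2,0) (2,1) (2,2) (3,0) (3,1) (3,2)] -> total=12
Click 3 (2,4) count=3: revealed 1 new [(2,4)] -> total=13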